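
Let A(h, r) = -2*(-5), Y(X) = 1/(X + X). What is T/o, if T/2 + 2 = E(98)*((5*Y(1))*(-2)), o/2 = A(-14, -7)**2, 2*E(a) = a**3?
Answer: -1176491/50 ≈ -23530.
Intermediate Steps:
Y(X) = 1/(2*X)
A(h, r) = 10
E(a) = a**3/2
o = 200 (o = 2*10**2 = 2*100 = 200)
T = -4705964 (T = -4 + 2*(((1/2)*98**3)*((5*((1/2)/1))*(-2))) = -4 + 2*(((1/2)*941192)*((5*((1/2)*1))*(-2))) = -4 + 2*(470596*((5*(1/2))*(-2))) = -4 + 2*(470596*((5/2)*(-2))) = -4 + 2*(470596*(-5)) = -4 + 2*(-2352980) = -4 - 4705960 = -4705964)
T/o = -4705964/200 = -4705964*1/200 = -1176491/50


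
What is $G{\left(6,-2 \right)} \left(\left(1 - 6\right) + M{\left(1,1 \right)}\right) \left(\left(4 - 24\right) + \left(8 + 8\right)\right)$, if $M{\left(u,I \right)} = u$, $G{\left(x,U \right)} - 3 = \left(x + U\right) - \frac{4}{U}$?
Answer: $144$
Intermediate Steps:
$G{\left(x,U \right)} = 3 + U + x - \frac{4}{U}$ ($G{\left(x,U \right)} = 3 - \left(- U - x + \frac{4}{U}\right) = 3 + \left(U + x - \frac{4}{U}\right) = 3 + U + x - \frac{4}{U}$)
$G{\left(6,-2 \right)} \left(\left(1 - 6\right) + M{\left(1,1 \right)}\right) \left(\left(4 - 24\right) + \left(8 + 8\right)\right) = \left(3 - 2 + 6 - \frac{4}{-2}\right) \left(\left(1 - 6\right) + 1\right) \left(\left(4 - 24\right) + \left(8 + 8\right)\right) = \left(3 - 2 + 6 - -2\right) \left(\left(1 - 6\right) + 1\right) \left(-20 + 16\right) = \left(3 - 2 + 6 + 2\right) \left(-5 + 1\right) \left(-4\right) = 9 \left(-4\right) \left(-4\right) = \left(-36\right) \left(-4\right) = 144$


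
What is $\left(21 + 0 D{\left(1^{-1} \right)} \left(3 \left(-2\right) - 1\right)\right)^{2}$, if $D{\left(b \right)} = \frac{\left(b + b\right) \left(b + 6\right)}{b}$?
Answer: $441$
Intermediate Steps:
$D{\left(b \right)} = 12 + 2 b$ ($D{\left(b \right)} = \frac{2 b \left(6 + b\right)}{b} = 12 + 2 b$)
$\left(21 + 0 D{\left(1^{-1} \right)} \left(3 \left(-2\right) - 1\right)\right)^{2} = \left(21 + 0 \left(12 + \frac{2}{1}\right) \left(3 \left(-2\right) - 1\right)\right)^{2} = \left(21 + 0 \left(12 + 2 \cdot 1\right) \left(-6 - 1\right)\right)^{2} = \left(21 + 0 \left(12 + 2\right) \left(-7\right)\right)^{2} = \left(21 + 0 \cdot 14 \left(-7\right)\right)^{2} = \left(21 + 0 \left(-7\right)\right)^{2} = \left(21 + 0\right)^{2} = 21^{2} = 441$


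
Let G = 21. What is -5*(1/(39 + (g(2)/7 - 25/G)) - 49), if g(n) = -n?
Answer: 192955/788 ≈ 244.87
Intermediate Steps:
-5*(1/(39 + (g(2)/7 - 25/G)) - 49) = -5*(1/(39 + (-1*2/7 - 25/21)) - 49) = -5*(1/(39 + (-2*⅐ - 25*1/21)) - 49) = -5*(1/(39 + (-2/7 - 25/21)) - 49) = -5*(1/(39 - 31/21) - 49) = -5*(1/(788/21) - 49) = -5*(21/788 - 49) = -5*(-38591/788) = 192955/788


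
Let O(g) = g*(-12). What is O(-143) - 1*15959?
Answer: -14243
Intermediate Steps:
O(g) = -12*g
O(-143) - 1*15959 = -12*(-143) - 1*15959 = 1716 - 15959 = -14243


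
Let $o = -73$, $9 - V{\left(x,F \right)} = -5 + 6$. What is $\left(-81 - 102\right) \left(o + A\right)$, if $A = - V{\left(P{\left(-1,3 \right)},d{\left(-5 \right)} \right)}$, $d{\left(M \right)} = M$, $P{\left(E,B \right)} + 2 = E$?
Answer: $14823$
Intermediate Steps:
$P{\left(E,B \right)} = -2 + E$
$V{\left(x,F \right)} = 8$ ($V{\left(x,F \right)} = 9 - \left(-5 + 6\right) = 9 - 1 = 8$)
$A = -8$ ($A = \left(-1\right) 8 = -8$)
$\left(-81 - 102\right) \left(o + A\right) = \left(-81 - 102\right) \left(-73 - 8\right) = \left(-81 - 102\right) \left(-81\right) = \left(-183\right) \left(-81\right) = 14823$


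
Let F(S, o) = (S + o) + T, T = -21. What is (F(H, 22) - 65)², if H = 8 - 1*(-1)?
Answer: 3025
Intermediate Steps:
H = 9 (H = 8 + 1 = 9)
F(S, o) = -21 + S + o (F(S, o) = (S + o) - 21 = -21 + S + o)
(F(H, 22) - 65)² = ((-21 + 9 + 22) - 65)² = (10 - 65)² = (-55)² = 3025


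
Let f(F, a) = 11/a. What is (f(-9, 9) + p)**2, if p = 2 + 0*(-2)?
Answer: 841/81 ≈ 10.383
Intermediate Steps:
p = 2 (p = 2 + 0 = 2)
(f(-9, 9) + p)**2 = (11/9 + 2)**2 = (29/9)**2 = 841/81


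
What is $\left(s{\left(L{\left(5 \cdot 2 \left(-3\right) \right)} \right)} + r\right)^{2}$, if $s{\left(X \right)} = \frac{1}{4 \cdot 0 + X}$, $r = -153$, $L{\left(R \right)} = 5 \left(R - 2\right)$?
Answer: $\frac{599319361}{25600} \approx 23411.0$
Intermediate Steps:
$L{\left(R \right)} = -10 + 5 R$ ($L{\left(R \right)} = 5 \left(-2 + R\right) = -10 + 5 R$)
$s{\left(X \right)} = \frac{1}{X}$ ($s{\left(X \right)} = \frac{1}{0 + X} = \frac{1}{X}$)
$\left(s{\left(L{\left(5 \cdot 2 \left(-3\right) \right)} \right)} + r\right)^{2} = \left(\frac{1}{-10 + 5 \cdot 5 \cdot 2 \left(-3\right)} - 153\right)^{2} = \left(\frac{1}{-10 + 5 \cdot 10 \left(-3\right)} - 153\right)^{2} = \left(\frac{1}{-10 + 5 \left(-30\right)} - 153\right)^{2} = \left(\frac{1}{-10 - 150} - 153\right)^{2} = \left(\frac{1}{-160} - 153\right)^{2} = \left(- \frac{1}{160} - 153\right)^{2} = \left(- \frac{24481}{160}\right)^{2} = \frac{599319361}{25600}$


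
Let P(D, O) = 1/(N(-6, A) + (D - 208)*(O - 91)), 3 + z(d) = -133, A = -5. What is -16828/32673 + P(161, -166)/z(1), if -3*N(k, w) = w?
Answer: -82943829155/161042341776 ≈ -0.51504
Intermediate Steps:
z(d) = -136 (z(d) = -3 - 133 = -136)
N(k, w) = -w/3
P(D, O) = 1/(5/3 + (-208 + D)*(-91 + O)) (P(D, O) = 1/(-⅓*(-5) + (D - 208)*(O - 91)) = 1/(5/3 + (-208 + D)*(-91 + O)))
-16828/32673 + P(161, -166)/z(1) = -16828/32673 + (3/(56789 - 624*(-166) - 273*161 + 3*161*(-166)))/(-136) = -16828*1/32673 + (3/(56789 + 103584 - 43953 - 80178))*(-1/136) = -16828/32673 + (3/36242)*(-1/136) = -16828/32673 - 3/4928912 = -82943829155/161042341776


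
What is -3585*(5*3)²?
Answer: -806625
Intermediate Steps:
-3585*(5*3)² = -3585*15² = -3585*225 = -806625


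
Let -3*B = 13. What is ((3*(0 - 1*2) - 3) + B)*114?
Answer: -1520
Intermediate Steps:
B = -13/3 (B = -⅓*13 = -13/3 ≈ -4.3333)
((3*(0 - 1*2) - 3) + B)*114 = ((3*(0 - 1*2) - 3) - 13/3)*114 = ((3*(0 - 2) - 3) - 13/3)*114 = ((3*(-2) - 3) - 13/3)*114 = ((-6 - 3) - 13/3)*114 = (-9 - 13/3)*114 = -40/3*114 = -1520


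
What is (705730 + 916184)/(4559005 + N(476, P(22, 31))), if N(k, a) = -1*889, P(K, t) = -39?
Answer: 270319/759686 ≈ 0.35583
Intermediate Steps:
N(k, a) = -889
(705730 + 916184)/(4559005 + N(476, P(22, 31))) = (705730 + 916184)/(4559005 - 889) = 1621914/4558116 = 1621914*(1/4558116) = 270319/759686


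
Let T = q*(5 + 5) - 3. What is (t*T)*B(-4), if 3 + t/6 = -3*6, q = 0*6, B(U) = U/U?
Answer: 378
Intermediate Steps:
B(U) = 1
q = 0
t = -126 (t = -18 + 6*(-3*6) = -18 + 6*(-18) = -18 - 108 = -126)
T = -3 (T = 0*(5 + 5) - 3 = 0*10 - 3 = 0 - 3 = -3)
(t*T)*B(-4) = -126*(-3)*1 = 378*1 = 378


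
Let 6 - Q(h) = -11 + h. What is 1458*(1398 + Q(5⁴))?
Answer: 1151820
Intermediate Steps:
Q(h) = 17 - h (Q(h) = 6 - (-11 + h) = 6 + (11 - h) = 17 - h)
1458*(1398 + Q(5⁴)) = 1458*(1398 + (17 - 1*5⁴)) = 1458*(1398 + (17 - 1*625)) = 1458*(1398 + (17 - 625)) = 1458*(1398 - 608) = 1458*790 = 1151820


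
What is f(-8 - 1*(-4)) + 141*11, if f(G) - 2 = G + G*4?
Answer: 1533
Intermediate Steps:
f(G) = 2 + 5*G (f(G) = 2 + (G + G*4) = 2 + (G + 4*G) = 2 + 5*G)
f(-8 - 1*(-4)) + 141*11 = (2 + 5*(-8 - 1*(-4))) + 141*11 = (2 + 5*(-8 + 4)) + 1551 = (2 + 5*(-4)) + 1551 = (2 - 20) + 1551 = -18 + 1551 = 1533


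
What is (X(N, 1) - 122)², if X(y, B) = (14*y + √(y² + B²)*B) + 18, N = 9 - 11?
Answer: (132 - √5)² ≈ 16839.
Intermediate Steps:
N = -2
X(y, B) = 18 + 14*y + B*√(B² + y²) (X(y, B) = (14*y + √(B² + y²)*B) + 18 = (14*y + B*√(B² + y²)) + 18 = 18 + 14*y + B*√(B² + y²))
(X(N, 1) - 122)² = ((18 + 14*(-2) + 1*√(1² + (-2)²)) - 122)² = ((18 - 28 + 1*√(1 + 4)) - 122)² = ((18 - 28 + 1*√5) - 122)² = ((18 - 28 + √5) - 122)² = ((-10 + √5) - 122)² = (-132 + √5)²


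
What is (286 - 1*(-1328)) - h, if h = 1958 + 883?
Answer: -1227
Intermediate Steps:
h = 2841
(286 - 1*(-1328)) - h = (286 - 1*(-1328)) - 1*2841 = (286 + 1328) - 2841 = 1614 - 2841 = -1227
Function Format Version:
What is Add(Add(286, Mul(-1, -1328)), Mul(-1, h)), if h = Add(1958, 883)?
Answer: -1227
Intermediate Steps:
h = 2841
Add(Add(286, Mul(-1, -1328)), Mul(-1, h)) = Add(Add(286, Mul(-1, -1328)), Mul(-1, 2841)) = Add(Add(286, 1328), -2841) = Add(1614, -2841) = -1227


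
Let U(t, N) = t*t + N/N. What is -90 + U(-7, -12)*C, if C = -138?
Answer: -6990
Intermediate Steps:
U(t, N) = 1 + t² (U(t, N) = t² + 1 = 1 + t²)
-90 + U(-7, -12)*C = -90 + (1 + (-7)²)*(-138) = -90 + (1 + 49)*(-138) = -90 + 50*(-138) = -90 - 6900 = -6990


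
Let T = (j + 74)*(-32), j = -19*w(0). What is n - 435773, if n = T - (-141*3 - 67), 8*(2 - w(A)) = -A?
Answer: -436435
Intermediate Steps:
w(A) = 2 + A/8 (w(A) = 2 - (-1)*A/8 = 2 + A/8)
j = -38 (j = -19*(2 + (⅛)*0) = -19*(2 + 0) = -19*2 = -38)
T = -1152 (T = (-38 + 74)*(-32) = 36*(-32) = -1152)
n = -662 (n = -1152 - (-141*3 - 67) = -1152 - (-423 - 67) = -1152 - 1*(-490) = -1152 + 490 = -662)
n - 435773 = -662 - 435773 = -436435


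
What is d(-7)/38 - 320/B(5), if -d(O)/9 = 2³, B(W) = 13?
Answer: -6548/247 ≈ -26.510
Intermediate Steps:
d(O) = -72 (d(O) = -9*2³ = -9*8 = -72)
d(-7)/38 - 320/B(5) = -72/38 - 320/13 = -72*1/38 - 320*1/13 = -36/19 - 320/13 = -6548/247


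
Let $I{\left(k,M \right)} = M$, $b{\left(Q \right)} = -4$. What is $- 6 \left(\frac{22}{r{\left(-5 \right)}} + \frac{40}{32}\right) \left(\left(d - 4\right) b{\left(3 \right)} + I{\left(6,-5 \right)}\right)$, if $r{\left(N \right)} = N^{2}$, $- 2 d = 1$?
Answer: $- \frac{8307}{50} \approx -166.14$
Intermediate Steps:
$d = - \frac{1}{2}$ ($d = \left(- \frac{1}{2}\right) 1 = - \frac{1}{2} \approx -0.5$)
$- 6 \left(\frac{22}{r{\left(-5 \right)}} + \frac{40}{32}\right) \left(\left(d - 4\right) b{\left(3 \right)} + I{\left(6,-5 \right)}\right) = - 6 \left(\frac{22}{\left(-5\right)^{2}} + \frac{40}{32}\right) \left(\left(- \frac{1}{2} - 4\right) \left(-4\right) - 5\right) = - 6 \left(\frac{22}{25} + 40 \cdot \frac{1}{32}\right) \left(\left(- \frac{9}{2}\right) \left(-4\right) - 5\right) = - 6 \left(22 \cdot \frac{1}{25} + \frac{5}{4}\right) \left(18 - 5\right) = - 6 \left(\frac{22}{25} + \frac{5}{4}\right) 13 = \left(-6\right) \frac{213}{100} \cdot 13 = \left(- \frac{639}{50}\right) 13 = - \frac{8307}{50}$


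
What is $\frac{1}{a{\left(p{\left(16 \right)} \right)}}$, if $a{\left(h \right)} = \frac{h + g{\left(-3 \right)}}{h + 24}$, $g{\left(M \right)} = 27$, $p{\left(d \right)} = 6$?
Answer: $\frac{10}{11} \approx 0.90909$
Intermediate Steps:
$a{\left(h \right)} = \frac{27 + h}{24 + h}$ ($a{\left(h \right)} = \frac{h + 27}{h + 24} = \frac{27 + h}{24 + h}$)
$\frac{1}{a{\left(p{\left(16 \right)} \right)}} = \frac{1}{\frac{1}{24 + 6} \left(27 + 6\right)} = \frac{1}{\frac{1}{30} \cdot 33} = \frac{1}{\frac{11}{10}} = \frac{10}{11}$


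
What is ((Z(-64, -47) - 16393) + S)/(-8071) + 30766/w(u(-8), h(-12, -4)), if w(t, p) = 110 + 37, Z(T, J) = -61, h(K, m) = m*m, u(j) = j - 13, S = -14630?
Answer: 36125962/169491 ≈ 213.14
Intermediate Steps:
u(j) = -13 + j
h(K, m) = m²
w(t, p) = 147
((Z(-64, -47) - 16393) + S)/(-8071) + 30766/w(u(-8), h(-12, -4)) = ((-61 - 16393) - 14630)/(-8071) + 30766/147 = (-16454 - 14630)*(-1/8071) + 30766*(1/147) = -31084*(-1/8071) + 30766/147 = 31084/8071 + 30766/147 = 36125962/169491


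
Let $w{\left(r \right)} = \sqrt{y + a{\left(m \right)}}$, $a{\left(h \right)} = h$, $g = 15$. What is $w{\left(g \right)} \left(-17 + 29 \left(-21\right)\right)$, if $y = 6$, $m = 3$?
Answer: $-1878$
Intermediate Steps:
$w{\left(r \right)} = 3$ ($w{\left(r \right)} = \sqrt{6 + 3} = \sqrt{9} = 3$)
$w{\left(g \right)} \left(-17 + 29 \left(-21\right)\right) = 3 \left(-17 + 29 \left(-21\right)\right) = 3 \left(-17 - 609\right) = 3 \left(-626\right) = -1878$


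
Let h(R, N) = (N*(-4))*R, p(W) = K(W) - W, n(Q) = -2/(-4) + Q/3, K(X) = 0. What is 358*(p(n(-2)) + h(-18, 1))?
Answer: 77507/3 ≈ 25836.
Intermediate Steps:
n(Q) = ½ + Q/3 (n(Q) = -2*(-¼) + Q*(⅓) = ½ + Q/3)
p(W) = -W (p(W) = 0 - W = -W)
h(R, N) = -4*N*R (h(R, N) = (-4*N)*R = -4*N*R)
358*(p(n(-2)) + h(-18, 1)) = 358*(-(½ + (⅓)*(-2)) - 4*1*(-18)) = 358*(-(½ - ⅔) + 72) = 358*(-1*(-⅙) + 72) = 358*(⅙ + 72) = 358*(433/6) = 77507/3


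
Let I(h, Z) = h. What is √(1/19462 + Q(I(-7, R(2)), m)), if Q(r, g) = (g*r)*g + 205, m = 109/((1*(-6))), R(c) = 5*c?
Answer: I*√7176449787949/58386 ≈ 45.882*I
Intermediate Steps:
m = -109/6 (m = 109/(-6) = 109*(-⅙) = -109/6 ≈ -18.167)
Q(r, g) = 205 + r*g² (Q(r, g) = r*g² + 205 = 205 + r*g²)
√(1/19462 + Q(I(-7, R(2)), m)) = √(1/19462 + (205 - 7*(-109/6)²)) = √(1/19462 + (205 - 7*11881/36)) = √(1/19462 + (205 - 83167/36)) = √(1/19462 - 75787/36) = √(-737483279/350316) = I*√7176449787949/58386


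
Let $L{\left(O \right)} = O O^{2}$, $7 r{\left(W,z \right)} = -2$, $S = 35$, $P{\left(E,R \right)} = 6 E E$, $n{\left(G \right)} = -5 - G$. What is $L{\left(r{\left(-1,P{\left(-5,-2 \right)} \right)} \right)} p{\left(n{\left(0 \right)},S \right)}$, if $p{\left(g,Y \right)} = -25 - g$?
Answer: $\frac{160}{343} \approx 0.46647$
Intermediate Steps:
$P{\left(E,R \right)} = 6 E^{2}$
$r{\left(W,z \right)} = - \frac{2}{7}$ ($r{\left(W,z \right)} = \frac{1}{7} \left(-2\right) = - \frac{2}{7}$)
$L{\left(O \right)} = O^{3}$
$L{\left(r{\left(-1,P{\left(-5,-2 \right)} \right)} \right)} p{\left(n{\left(0 \right)},S \right)} = \left(- \frac{2}{7}\right)^{3} \left(-25 - \left(-5 - 0\right)\right) = - \frac{8 \left(-25 - \left(-5 + 0\right)\right)}{343} = - \frac{8 \left(-25 - -5\right)}{343} = - \frac{8 \left(-25 + 5\right)}{343} = \left(- \frac{8}{343}\right) \left(-20\right) = \frac{160}{343}$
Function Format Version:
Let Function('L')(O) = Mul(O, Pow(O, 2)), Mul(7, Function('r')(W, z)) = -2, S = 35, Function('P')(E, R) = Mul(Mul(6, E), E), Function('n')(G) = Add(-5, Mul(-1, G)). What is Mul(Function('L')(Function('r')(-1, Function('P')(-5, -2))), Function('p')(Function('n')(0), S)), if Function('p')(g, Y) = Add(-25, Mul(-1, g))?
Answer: Rational(160, 343) ≈ 0.46647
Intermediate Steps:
Function('P')(E, R) = Mul(6, Pow(E, 2))
Function('r')(W, z) = Rational(-2, 7) (Function('r')(W, z) = Mul(Rational(1, 7), -2) = Rational(-2, 7))
Function('L')(O) = Pow(O, 3)
Mul(Function('L')(Function('r')(-1, Function('P')(-5, -2))), Function('p')(Function('n')(0), S)) = Mul(Pow(Rational(-2, 7), 3), Add(-25, Mul(-1, Add(-5, Mul(-1, 0))))) = Mul(Rational(-8, 343), Add(-25, Mul(-1, Add(-5, 0)))) = Mul(Rational(-8, 343), Add(-25, Mul(-1, -5))) = Mul(Rational(-8, 343), Add(-25, 5)) = Mul(Rational(-8, 343), -20) = Rational(160, 343)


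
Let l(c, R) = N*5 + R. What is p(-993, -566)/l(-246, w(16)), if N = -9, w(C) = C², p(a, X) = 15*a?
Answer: -14895/211 ≈ -70.592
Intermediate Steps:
l(c, R) = -45 + R (l(c, R) = -9*5 + R = -45 + R)
p(-993, -566)/l(-246, w(16)) = (15*(-993))/(-45 + 16²) = -14895/(-45 + 256) = -14895/211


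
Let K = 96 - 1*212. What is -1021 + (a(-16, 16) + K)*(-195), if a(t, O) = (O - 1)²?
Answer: -22276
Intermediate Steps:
a(t, O) = (-1 + O)²
K = -116 (K = 96 - 212 = -116)
-1021 + (a(-16, 16) + K)*(-195) = -1021 + ((-1 + 16)² - 116)*(-195) = -1021 + (15² - 116)*(-195) = -1021 + (225 - 116)*(-195) = -1021 + 109*(-195) = -1021 - 21255 = -22276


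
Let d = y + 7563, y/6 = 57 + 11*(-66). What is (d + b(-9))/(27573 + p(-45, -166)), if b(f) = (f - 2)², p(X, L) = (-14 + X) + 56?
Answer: 367/2757 ≈ 0.13312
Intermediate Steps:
y = -4014 (y = 6*(57 + 11*(-66)) = 6*(57 - 726) = 6*(-669) = -4014)
p(X, L) = 42 + X
b(f) = (-2 + f)²
d = 3549 (d = -4014 + 7563 = 3549)
(d + b(-9))/(27573 + p(-45, -166)) = (3549 + (-2 - 9)²)/(27573 + (42 - 45)) = (3549 + (-11)²)/(27573 - 3) = (3549 + 121)/27570 = 3670*(1/27570) = 367/2757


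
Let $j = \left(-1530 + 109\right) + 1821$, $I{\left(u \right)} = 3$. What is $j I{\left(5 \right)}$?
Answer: $1200$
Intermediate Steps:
$j = 400$ ($j = -1421 + 1821 = 400$)
$j I{\left(5 \right)} = 400 \cdot 3 = 1200$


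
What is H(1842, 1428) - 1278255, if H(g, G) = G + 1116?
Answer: -1275711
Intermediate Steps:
H(g, G) = 1116 + G
H(1842, 1428) - 1278255 = (1116 + 1428) - 1278255 = 2544 - 1278255 = -1275711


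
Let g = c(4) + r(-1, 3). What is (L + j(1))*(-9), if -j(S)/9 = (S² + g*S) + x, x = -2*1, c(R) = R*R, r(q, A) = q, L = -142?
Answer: 2412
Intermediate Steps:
c(R) = R²
g = 15 (g = 4² - 1 = 16 - 1 = 15)
x = -2
j(S) = 18 - 135*S - 9*S² (j(S) = -9*((S² + 15*S) - 2) = -9*(-2 + S² + 15*S) = 18 - 135*S - 9*S²)
(L + j(1))*(-9) = (-142 + (18 - 135*1 - 9*1²))*(-9) = (-142 + (18 - 135 - 9*1))*(-9) = (-142 + (18 - 135 - 9))*(-9) = (-142 - 126)*(-9) = -268*(-9) = 2412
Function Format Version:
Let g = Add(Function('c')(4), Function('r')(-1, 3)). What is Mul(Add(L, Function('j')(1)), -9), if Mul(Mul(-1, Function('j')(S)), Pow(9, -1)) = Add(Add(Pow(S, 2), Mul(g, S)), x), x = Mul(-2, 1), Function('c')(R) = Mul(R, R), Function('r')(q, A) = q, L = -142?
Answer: 2412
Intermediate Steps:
Function('c')(R) = Pow(R, 2)
g = 15 (g = Add(Pow(4, 2), -1) = Add(16, -1) = 15)
x = -2
Function('j')(S) = Add(18, Mul(-135, S), Mul(-9, Pow(S, 2))) (Function('j')(S) = Mul(-9, Add(Add(Pow(S, 2), Mul(15, S)), -2)) = Mul(-9, Add(-2, Pow(S, 2), Mul(15, S))) = Add(18, Mul(-135, S), Mul(-9, Pow(S, 2))))
Mul(Add(L, Function('j')(1)), -9) = Mul(Add(-142, Add(18, Mul(-135, 1), Mul(-9, Pow(1, 2)))), -9) = Mul(Add(-142, Add(18, -135, Mul(-9, 1))), -9) = Mul(Add(-142, Add(18, -135, -9)), -9) = Mul(Add(-142, -126), -9) = Mul(-268, -9) = 2412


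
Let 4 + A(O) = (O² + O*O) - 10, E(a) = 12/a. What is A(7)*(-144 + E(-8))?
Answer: -12222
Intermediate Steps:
A(O) = -14 + 2*O² (A(O) = -4 + ((O² + O*O) - 10) = -4 + ((O² + O²) - 10) = -4 + (2*O² - 10) = -4 + (-10 + 2*O²) = -14 + 2*O²)
A(7)*(-144 + E(-8)) = (-14 + 2*7²)*(-144 + 12/(-8)) = (-14 + 2*49)*(-144 + 12*(-⅛)) = (-14 + 98)*(-144 - 3/2) = 84*(-291/2) = -12222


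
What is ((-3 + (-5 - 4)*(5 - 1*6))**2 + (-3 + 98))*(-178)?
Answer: -23318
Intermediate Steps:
((-3 + (-5 - 4)*(5 - 1*6))**2 + (-3 + 98))*(-178) = ((-3 - 9*(5 - 6))**2 + 95)*(-178) = ((-3 - 9*(-1))**2 + 95)*(-178) = ((-3 + 9)**2 + 95)*(-178) = (6**2 + 95)*(-178) = (36 + 95)*(-178) = 131*(-178) = -23318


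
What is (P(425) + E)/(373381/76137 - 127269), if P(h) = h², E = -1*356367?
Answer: 6690234327/4844753236 ≈ 1.3809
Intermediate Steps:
E = -356367
(P(425) + E)/(373381/76137 - 127269) = (425² - 356367)/(373381/76137 - 127269) = (180625 - 356367)/(373381*(1/76137) - 127269) = -175742/(373381/76137 - 127269) = -175742/(-9689506472/76137) = -175742*(-76137/9689506472) = 6690234327/4844753236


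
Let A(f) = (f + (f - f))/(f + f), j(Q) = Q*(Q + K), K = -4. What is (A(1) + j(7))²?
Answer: 1849/4 ≈ 462.25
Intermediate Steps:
j(Q) = Q*(-4 + Q) (j(Q) = Q*(Q - 4) = Q*(-4 + Q))
A(f) = ½ (A(f) = (f + 0)/((2*f)) = f*(1/(2*f)) = ½)
(A(1) + j(7))² = (½ + 7*(-4 + 7))² = (½ + 7*3)² = (½ + 21)² = (43/2)² = 1849/4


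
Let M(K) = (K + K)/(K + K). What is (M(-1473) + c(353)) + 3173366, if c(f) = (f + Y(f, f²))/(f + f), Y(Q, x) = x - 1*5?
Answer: 2240522059/706 ≈ 3.1735e+6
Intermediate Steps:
Y(Q, x) = -5 + x (Y(Q, x) = x - 5 = -5 + x)
M(K) = 1 (M(K) = (2*K)/((2*K)) = (2*K)*(1/(2*K)) = 1)
c(f) = (-5 + f + f²)/(2*f) (c(f) = (f + (-5 + f²))/(f + f) = (-5 + f + f²)/((2*f)) = (-5 + f + f²)*(1/(2*f)) = (-5 + f + f²)/(2*f))
(M(-1473) + c(353)) + 3173366 = (1 + (½)*(-5 + 353 + 353²)/353) + 3173366 = (1 + (½)*(1/353)*(-5 + 353 + 124609)) + 3173366 = (1 + (½)*(1/353)*124957) + 3173366 = (1 + 124957/706) + 3173366 = 125663/706 + 3173366 = 2240522059/706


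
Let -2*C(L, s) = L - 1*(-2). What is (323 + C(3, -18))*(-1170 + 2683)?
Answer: 969833/2 ≈ 4.8492e+5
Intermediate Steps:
C(L, s) = -1 - L/2 (C(L, s) = -(L - 1*(-2))/2 = -(L + 2)/2 = -(2 + L)/2 = -1 - L/2)
(323 + C(3, -18))*(-1170 + 2683) = (323 + (-1 - ½*3))*(-1170 + 2683) = (323 + (-1 - 3/2))*1513 = (323 - 5/2)*1513 = (641/2)*1513 = 969833/2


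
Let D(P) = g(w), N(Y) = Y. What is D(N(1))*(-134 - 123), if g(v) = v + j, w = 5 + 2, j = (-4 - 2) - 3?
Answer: 514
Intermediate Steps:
j = -9 (j = -6 - 3 = -9)
w = 7
g(v) = -9 + v (g(v) = v - 9 = -9 + v)
D(P) = -2 (D(P) = -9 + 7 = -2)
D(N(1))*(-134 - 123) = -2*(-134 - 123) = -2*(-257) = 514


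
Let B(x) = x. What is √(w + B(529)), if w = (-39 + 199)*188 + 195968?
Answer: √226577 ≈ 476.00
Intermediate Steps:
w = 226048 (w = 160*188 + 195968 = 30080 + 195968 = 226048)
√(w + B(529)) = √(226048 + 529) = √226577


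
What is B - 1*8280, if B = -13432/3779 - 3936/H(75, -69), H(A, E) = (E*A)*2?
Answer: -53996148176/6518775 ≈ -8283.2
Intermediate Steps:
H(A, E) = 2*A*E (H(A, E) = (A*E)*2 = 2*A*E)
B = -20691176/6518775 (B = -13432/3779 - 3936/(2*75*(-69)) = -13432*1/3779 - 3936/(-10350) = -13432/3779 - 3936*(-1/10350) = -13432/3779 + 656/1725 = -20691176/6518775 ≈ -3.1741)
B - 1*8280 = -20691176/6518775 - 1*8280 = -20691176/6518775 - 8280 = -53996148176/6518775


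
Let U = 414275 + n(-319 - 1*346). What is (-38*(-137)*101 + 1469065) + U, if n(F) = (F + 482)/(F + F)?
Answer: 3204164363/1330 ≈ 2.4091e+6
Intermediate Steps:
n(F) = (482 + F)/(2*F) (n(F) = (482 + F)/((2*F)) = (482 + F)*(1/(2*F)) = (482 + F)/(2*F))
U = 550985933/1330 (U = 414275 + (482 + (-319 - 1*346))/(2*(-319 - 1*346)) = 414275 + (482 + (-319 - 346))/(2*(-319 - 346)) = 414275 + (1/2)*(482 - 665)/(-665) = 414275 + (1/2)*(-1/665)*(-183) = 414275 + 183/1330 = 550985933/1330 ≈ 4.1428e+5)
(-38*(-137)*101 + 1469065) + U = (-38*(-137)*101 + 1469065) + 550985933/1330 = (5206*101 + 1469065) + 550985933/1330 = (525806 + 1469065) + 550985933/1330 = 1994871 + 550985933/1330 = 3204164363/1330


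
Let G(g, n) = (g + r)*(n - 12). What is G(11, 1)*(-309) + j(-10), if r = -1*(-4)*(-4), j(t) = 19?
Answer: -16976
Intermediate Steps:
r = -16 (r = 4*(-4) = -16)
G(g, n) = (-16 + g)*(-12 + n) (G(g, n) = (g - 16)*(n - 12) = (-16 + g)*(-12 + n))
G(11, 1)*(-309) + j(-10) = (192 - 16*1 - 12*11 + 11*1)*(-309) + 19 = (192 - 16 - 132 + 11)*(-309) + 19 = 55*(-309) + 19 = -16995 + 19 = -16976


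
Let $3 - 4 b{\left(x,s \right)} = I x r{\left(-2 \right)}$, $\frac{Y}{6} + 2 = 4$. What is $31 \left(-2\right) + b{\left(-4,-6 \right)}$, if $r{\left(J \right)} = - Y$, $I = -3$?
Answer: $- \frac{101}{4} \approx -25.25$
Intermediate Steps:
$Y = 12$ ($Y = -12 + 6 \cdot 4 = -12 + 24 = 12$)
$r{\left(J \right)} = -12$ ($r{\left(J \right)} = \left(-1\right) 12 = -12$)
$b{\left(x,s \right)} = \frac{3}{4} - 9 x$ ($b{\left(x,s \right)} = \frac{3}{4} - \frac{- 3 x \left(-12\right)}{4} = \frac{3}{4} - \frac{36 x}{4} = \frac{3}{4} - 9 x$)
$31 \left(-2\right) + b{\left(-4,-6 \right)} = 31 \left(-2\right) + \left(\frac{3}{4} - -36\right) = -62 + \left(\frac{3}{4} + 36\right) = -62 + \frac{147}{4} = - \frac{101}{4}$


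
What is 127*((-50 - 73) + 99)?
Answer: -3048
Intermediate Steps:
127*((-50 - 73) + 99) = 127*(-123 + 99) = 127*(-24) = -3048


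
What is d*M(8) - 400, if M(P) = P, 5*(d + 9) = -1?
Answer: -2368/5 ≈ -473.60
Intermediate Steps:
d = -46/5 (d = -9 + (⅕)*(-1) = -9 - ⅕ = -46/5 ≈ -9.2000)
d*M(8) - 400 = -46/5*8 - 400 = -368/5 - 400 = -2368/5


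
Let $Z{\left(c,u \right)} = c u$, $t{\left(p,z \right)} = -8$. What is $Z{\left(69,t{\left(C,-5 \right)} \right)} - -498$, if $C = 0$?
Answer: $-54$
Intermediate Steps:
$Z{\left(69,t{\left(C,-5 \right)} \right)} - -498 = 69 \left(-8\right) - -498 = -552 + 498 = -54$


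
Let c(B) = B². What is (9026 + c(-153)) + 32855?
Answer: 65290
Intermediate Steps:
(9026 + c(-153)) + 32855 = (9026 + (-153)²) + 32855 = (9026 + 23409) + 32855 = 32435 + 32855 = 65290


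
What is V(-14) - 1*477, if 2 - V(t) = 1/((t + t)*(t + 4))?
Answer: -133001/280 ≈ -475.00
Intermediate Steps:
V(t) = 2 - 1/(2*t*(4 + t)) (V(t) = 2 - 1/((t + t)*(t + 4)) = 2 - 1/((2*t)*(4 + t)) = 2 - 1/(2*t*(4 + t)))
V(-14) - 1*477 = (½)*(-1 + 4*(-14)² + 16*(-14))/(-14*(4 - 14)) - 1*477 = (½)*(-1/14)*(-1 + 4*196 - 224)/(-10) - 477 = (½)*(-1/14)*(-⅒)*(-1 + 784 - 224) - 477 = (½)*(-1/14)*(-⅒)*559 - 477 = 559/280 - 477 = -133001/280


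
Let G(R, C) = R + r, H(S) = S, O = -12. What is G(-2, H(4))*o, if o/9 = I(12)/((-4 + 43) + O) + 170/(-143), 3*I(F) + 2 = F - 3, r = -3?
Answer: 63845/1287 ≈ 49.608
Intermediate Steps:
I(F) = -5/3 + F/3 (I(F) = -⅔ + (F - 3)/3 = -⅔ + (-3 + F)/3 = -⅔ + (-1 + F/3) = -5/3 + F/3)
G(R, C) = -3 + R (G(R, C) = R - 3 = -3 + R)
o = -12769/1287 (o = 9*((-5/3 + (⅓)*12)/((-4 + 43) - 12) + 170/(-143)) = 9*((-5/3 + 4)/(39 - 12) + 170*(-1/143)) = 9*((7/3)/27 - 170/143) = 9*((7/3)*(1/27) - 170/143) = 9*(7/81 - 170/143) = 9*(-12769/11583) = -12769/1287 ≈ -9.9215)
G(-2, H(4))*o = (-3 - 2)*(-12769/1287) = -5*(-12769/1287) = 63845/1287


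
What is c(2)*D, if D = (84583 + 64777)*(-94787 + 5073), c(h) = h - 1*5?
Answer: 40199049120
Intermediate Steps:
c(h) = -5 + h (c(h) = h - 5 = -5 + h)
D = -13399683040 (D = 149360*(-89714) = -13399683040)
c(2)*D = (-5 + 2)*(-13399683040) = -3*(-13399683040) = 40199049120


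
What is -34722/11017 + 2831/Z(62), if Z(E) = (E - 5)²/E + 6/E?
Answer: 58732444/1156785 ≈ 50.772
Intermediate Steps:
Z(E) = 6/E + (-5 + E)²/E (Z(E) = (-5 + E)²/E + 6/E = 6/E + (-5 + E)²/E)
-34722/11017 + 2831/Z(62) = -34722/11017 + 2831/(((6 + (-5 + 62)²)/62)) = -34722*1/11017 + 2831/(((6 + 57²)/62)) = -34722/11017 + 2831/(((6 + 3249)/62)) = -34722/11017 + 2831/(((1/62)*3255)) = -34722/11017 + 2831/(105/2) = -34722/11017 + 2831*(2/105) = -34722/11017 + 5662/105 = 58732444/1156785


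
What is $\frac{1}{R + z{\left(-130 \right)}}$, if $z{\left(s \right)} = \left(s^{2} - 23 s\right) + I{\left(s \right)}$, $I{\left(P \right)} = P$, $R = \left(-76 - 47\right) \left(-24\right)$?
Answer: $\frac{1}{22712} \approx 4.403 \cdot 10^{-5}$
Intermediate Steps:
$R = 2952$ ($R = \left(-123\right) \left(-24\right) = 2952$)
$z{\left(s \right)} = s^{2} - 22 s$ ($z{\left(s \right)} = \left(s^{2} - 23 s\right) + s = s^{2} - 22 s$)
$\frac{1}{R + z{\left(-130 \right)}} = \frac{1}{2952 - 130 \left(-22 - 130\right)} = \frac{1}{2952 - -19760} = \frac{1}{2952 + 19760} = \frac{1}{22712}$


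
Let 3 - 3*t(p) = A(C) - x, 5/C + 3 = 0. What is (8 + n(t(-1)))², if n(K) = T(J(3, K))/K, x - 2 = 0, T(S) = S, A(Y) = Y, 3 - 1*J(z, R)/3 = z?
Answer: 64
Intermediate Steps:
C = -5/3 (C = 5/(-3 + 0) = 5/(-3) = 5*(-⅓) = -5/3 ≈ -1.6667)
J(z, R) = 9 - 3*z
x = 2 (x = 2 + 0 = 2)
t(p) = 20/9 (t(p) = 1 - (-5/3 - 1*2)/3 = 1 - (-5/3 - 2)/3 = 1 - ⅓*(-11/3) = 1 + 11/9 = 20/9)
n(K) = 0 (n(K) = (9 - 3*3)/K = (9 - 9)/K = 0/K = 0)
(8 + n(t(-1)))² = (8 + 0)² = 8² = 64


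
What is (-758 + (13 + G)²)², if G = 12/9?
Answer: 24730729/81 ≈ 3.0532e+5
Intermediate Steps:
G = 4/3 (G = 12*(⅑) = 4/3 ≈ 1.3333)
(-758 + (13 + G)²)² = (-758 + (13 + 4/3)²)² = (-758 + (43/3)²)² = (-758 + 1849/9)² = (-4973/9)² = 24730729/81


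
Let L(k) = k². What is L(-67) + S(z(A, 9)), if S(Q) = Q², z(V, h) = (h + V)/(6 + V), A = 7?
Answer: 758897/169 ≈ 4490.5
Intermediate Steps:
z(V, h) = (V + h)/(6 + V)
L(-67) + S(z(A, 9)) = (-67)² + ((7 + 9)/(6 + 7))² = 4489 + (16/13)² = 4489 + 256/169 = 758897/169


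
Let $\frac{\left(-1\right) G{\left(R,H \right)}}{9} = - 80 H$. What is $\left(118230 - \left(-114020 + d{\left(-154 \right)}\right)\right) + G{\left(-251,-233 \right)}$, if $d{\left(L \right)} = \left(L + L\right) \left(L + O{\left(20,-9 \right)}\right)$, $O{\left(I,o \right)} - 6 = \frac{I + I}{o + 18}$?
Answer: $\frac{182474}{9} \approx 20275.0$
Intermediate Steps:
$O{\left(I,o \right)} = 6 + \frac{2 I}{18 + o}$ ($O{\left(I,o \right)} = 6 + \frac{I + I}{o + 18} = 6 + \frac{2 I}{18 + o}$)
$G{\left(R,H \right)} = 720 H$ ($G{\left(R,H \right)} = - 9 \left(- 80 H\right) = 720 H$)
$d{\left(L \right)} = 2 L \left(\frac{94}{9} + L\right)$ ($d{\left(L \right)} = \left(L + L\right) \left(L + \frac{2 \left(54 + 20 + 3 \left(-9\right)\right)}{18 - 9}\right) = 2 L \left(L + \frac{2 \left(54 + 20 - 27\right)}{9}\right) = 2 L \left(L + 2 \cdot \frac{1}{9} \cdot 47\right) = 2 L \left(L + \frac{94}{9}\right) = 2 L \left(\frac{94}{9} + L\right)$)
$\left(118230 - \left(-114020 + d{\left(-154 \right)}\right)\right) + G{\left(-251,-233 \right)} = \left(118230 + \left(114020 - \frac{2}{9} \left(-154\right) \left(94 + 9 \left(-154\right)\right)\right)\right) + 720 \left(-233\right) = \left(118230 + \left(114020 - \frac{2}{9} \left(-154\right) \left(94 - 1386\right)\right)\right) - 167760 = \left(118230 + \left(114020 - \frac{2}{9} \left(-154\right) \left(-1292\right)\right)\right) - 167760 = \left(118230 + \left(114020 - \frac{397936}{9}\right)\right) - 167760 = \left(118230 + \frac{628244}{9}\right) - 167760 = \frac{1692314}{9} - 167760 = \frac{182474}{9}$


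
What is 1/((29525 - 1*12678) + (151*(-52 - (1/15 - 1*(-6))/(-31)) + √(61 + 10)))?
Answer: 1951333440/17609891893081 - 216225*√71/17609891893081 ≈ 0.00011071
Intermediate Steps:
1/((29525 - 1*12678) + (151*(-52 - (1/15 - 1*(-6))/(-31)) + √(61 + 10))) = 1/((29525 - 12678) + (151*(-52 - (1/15 + 6)*(-1)/31) + √71)) = 1/(16847 + (151*(-52 - 91*(-1)/(15*31)) + √71)) = 1/(16847 + (151*(-52 - 1*(-91/465)) + √71)) = 1/(16847 + (151*(-52 + 91/465) + √71)) = 1/(16847 + (151*(-24089/465) + √71)) = 1/(16847 + (-3637439/465 + √71)) = 1/(4196416/465 + √71)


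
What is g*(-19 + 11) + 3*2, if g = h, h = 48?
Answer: -378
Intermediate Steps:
g = 48
g*(-19 + 11) + 3*2 = 48*(-19 + 11) + 3*2 = 48*(-8) + 6 = -384 + 6 = -378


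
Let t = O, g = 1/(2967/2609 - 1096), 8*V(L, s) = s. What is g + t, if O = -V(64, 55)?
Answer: -157128207/22851976 ≈ -6.8759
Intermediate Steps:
V(L, s) = s/8
O = -55/8 ≈ -6.8750
g = -2609/2856497 (g = 1/(2967*(1/2609) - 1096) = 1/(2967/2609 - 1096) = 1/(-2856497/2609) = -2609/2856497 ≈ -0.00091336)
t = -55/8 ≈ -6.8750
g + t = -2609/2856497 - 55/8 = -157128207/22851976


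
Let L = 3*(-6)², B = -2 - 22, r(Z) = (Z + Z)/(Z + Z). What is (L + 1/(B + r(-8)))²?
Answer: 6165289/529 ≈ 11655.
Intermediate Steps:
r(Z) = 1 (r(Z) = (2*Z)/((2*Z)) = (2*Z)*(1/(2*Z)) = 1)
B = -24
L = 108 (L = 3*36 = 108)
(L + 1/(B + r(-8)))² = (108 + 1/(-24 + 1))² = (108 + 1/(-23))² = (108 - 1/23)² = (2483/23)² = 6165289/529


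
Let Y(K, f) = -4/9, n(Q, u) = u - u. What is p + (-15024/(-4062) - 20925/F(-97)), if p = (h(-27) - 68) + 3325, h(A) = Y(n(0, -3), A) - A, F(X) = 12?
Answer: 37618285/24372 ≈ 1543.5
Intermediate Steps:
n(Q, u) = 0
Y(K, f) = -4/9 (Y(K, f) = -4*1/9 = -4/9)
h(A) = -4/9 - A
p = 29552/9 (p = ((-4/9 - 1*(-27)) - 68) + 3325 = ((-4/9 + 27) - 68) + 3325 = (239/9 - 68) + 3325 = -373/9 + 3325 = 29552/9 ≈ 3283.6)
p + (-15024/(-4062) - 20925/F(-97)) = 29552/9 + (-15024/(-4062) - 20925/12) = 29552/9 + (-15024*(-1/4062) - 20925*1/12) = 29552/9 + (2504/677 - 6975/4) = 29552/9 - 4712059/2708 = 37618285/24372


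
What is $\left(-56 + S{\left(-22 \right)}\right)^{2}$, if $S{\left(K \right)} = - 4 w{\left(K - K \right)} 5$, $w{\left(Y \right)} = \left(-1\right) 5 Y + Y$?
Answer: $3136$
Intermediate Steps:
$w{\left(Y \right)} = - 4 Y$ ($w{\left(Y \right)} = - 5 Y + Y = - 4 Y$)
$S{\left(K \right)} = 0$ ($S{\left(K \right)} = - 4 \left(- 4 \left(K - K\right)\right) 5 = - 4 \left(\left(-4\right) 0\right) 5 = \left(-4\right) 0 \cdot 5 = 0 \cdot 5 = 0$)
$\left(-56 + S{\left(-22 \right)}\right)^{2} = \left(-56 + 0\right)^{2} = \left(-56\right)^{2} = 3136$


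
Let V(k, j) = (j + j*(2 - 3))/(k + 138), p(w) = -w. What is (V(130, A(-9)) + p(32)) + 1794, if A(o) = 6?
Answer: 1762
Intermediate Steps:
V(k, j) = 0 (V(k, j) = (j + j*(-1))/(138 + k) = (j - j)/(138 + k) = 0/(138 + k) = 0)
(V(130, A(-9)) + p(32)) + 1794 = (0 - 1*32) + 1794 = (0 - 32) + 1794 = -32 + 1794 = 1762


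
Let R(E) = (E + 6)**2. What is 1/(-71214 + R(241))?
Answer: -1/10205 ≈ -9.7991e-5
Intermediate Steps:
R(E) = (6 + E)**2
1/(-71214 + R(241)) = 1/(-71214 + (6 + 241)**2) = 1/(-71214 + 247**2) = 1/(-71214 + 61009) = 1/(-10205) = -1/10205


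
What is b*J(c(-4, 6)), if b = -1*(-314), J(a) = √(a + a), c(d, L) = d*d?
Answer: 1256*√2 ≈ 1776.3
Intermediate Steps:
c(d, L) = d²
J(a) = √2*√a (J(a) = √(2*a) = √2*√a)
b = 314
b*J(c(-4, 6)) = 314*(√2*√((-4)²)) = 314*(√2*√16) = 314*(√2*4) = 314*(4*√2) = 1256*√2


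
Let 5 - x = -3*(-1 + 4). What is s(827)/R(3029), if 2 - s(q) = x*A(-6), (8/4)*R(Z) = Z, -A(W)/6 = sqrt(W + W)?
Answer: 4/3029 + 336*I*sqrt(3)/3029 ≈ 0.0013206 + 0.19213*I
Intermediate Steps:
x = 14 (x = 5 - (-3)*(-1 + 4) = 5 - (-3)*3 = 5 - 1*(-9) = 5 + 9 = 14)
A(W) = -6*sqrt(2)*sqrt(W) (A(W) = -6*sqrt(W + W) = -6*sqrt(2)*sqrt(W))
R(Z) = Z/2
s(q) = 2 + 168*I*sqrt(3) (s(q) = 2 - 14*(-6*sqrt(2)*sqrt(-6)) = 2 - 14*(-6*sqrt(2)*I*sqrt(6)) = 2 - 14*(-12*I*sqrt(3)) = 2 - (-168)*I*sqrt(3) = 2 + 168*I*sqrt(3))
s(827)/R(3029) = (2 + 168*I*sqrt(3))/(((1/2)*3029)) = (2 + 168*I*sqrt(3))/(3029/2) = (2 + 168*I*sqrt(3))*(2/3029) = 4/3029 + 336*I*sqrt(3)/3029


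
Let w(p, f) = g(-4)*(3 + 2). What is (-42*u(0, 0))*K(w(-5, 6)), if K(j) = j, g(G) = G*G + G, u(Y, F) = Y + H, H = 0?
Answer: 0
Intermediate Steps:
u(Y, F) = Y (u(Y, F) = Y + 0 = Y)
g(G) = G + G² (g(G) = G² + G = G + G²)
w(p, f) = 60 (w(p, f) = (-4*(1 - 4))*(3 + 2) = -4*(-3)*5 = 12*5 = 60)
(-42*u(0, 0))*K(w(-5, 6)) = -42*0*60 = 0*60 = 0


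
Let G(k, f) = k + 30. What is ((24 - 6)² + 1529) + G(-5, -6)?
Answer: 1878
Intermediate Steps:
G(k, f) = 30 + k
((24 - 6)² + 1529) + G(-5, -6) = ((24 - 6)² + 1529) + (30 - 5) = (18² + 1529) + 25 = (324 + 1529) + 25 = 1853 + 25 = 1878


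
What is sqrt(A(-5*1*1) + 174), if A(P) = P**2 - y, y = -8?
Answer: 3*sqrt(23) ≈ 14.387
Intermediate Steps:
A(P) = 8 + P**2 (A(P) = P**2 - 1*(-8) = P**2 + 8 = 8 + P**2)
sqrt(A(-5*1*1) + 174) = sqrt((8 + (-5*1*1)**2) + 174) = sqrt((8 + (-5*1)**2) + 174) = sqrt((8 + (-5)**2) + 174) = sqrt((8 + 25) + 174) = sqrt(33 + 174) = sqrt(207) = 3*sqrt(23)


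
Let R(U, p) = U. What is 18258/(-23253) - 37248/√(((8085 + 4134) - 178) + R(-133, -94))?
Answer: -6086/7751 - 18624*√2977/2977 ≈ -342.12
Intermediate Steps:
18258/(-23253) - 37248/√(((8085 + 4134) - 178) + R(-133, -94)) = 18258/(-23253) - 37248/√(((8085 + 4134) - 178) - 133) = 18258*(-1/23253) - 37248/√((12219 - 178) - 133) = -6086/7751 - 37248/√(12041 - 133) = -6086/7751 - 37248*√2977/5954 = -6086/7751 - 18624*√2977/2977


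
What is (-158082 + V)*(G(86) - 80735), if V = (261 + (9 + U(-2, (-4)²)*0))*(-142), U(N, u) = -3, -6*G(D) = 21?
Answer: 15858817647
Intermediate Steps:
G(D) = -7/2 (G(D) = -⅙*21 = -7/2)
V = -38340 (V = (261 + (9 - 3*0))*(-142) = (261 + (9 + 0))*(-142) = (261 + 9)*(-142) = 270*(-142) = -38340)
(-158082 + V)*(G(86) - 80735) = (-158082 - 38340)*(-7/2 - 80735) = -196422*(-161477/2) = 15858817647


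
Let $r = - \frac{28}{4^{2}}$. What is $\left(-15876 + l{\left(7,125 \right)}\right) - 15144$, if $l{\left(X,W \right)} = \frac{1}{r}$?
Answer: $- \frac{217144}{7} \approx -31021.0$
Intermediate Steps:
$r = - \frac{7}{4}$ ($r = - \frac{28}{16} = \left(-28\right) \frac{1}{16} = - \frac{7}{4} \approx -1.75$)
$l{\left(X,W \right)} = - \frac{4}{7}$ ($l{\left(X,W \right)} = \frac{1}{- \frac{7}{4}} = - \frac{4}{7}$)
$\left(-15876 + l{\left(7,125 \right)}\right) - 15144 = \left(-15876 - \frac{4}{7}\right) - 15144 = - \frac{111136}{7} - 15144 = - \frac{217144}{7}$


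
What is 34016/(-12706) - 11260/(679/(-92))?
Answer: 6569651328/4313687 ≈ 1523.0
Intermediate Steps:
34016/(-12706) - 11260/(679/(-92)) = 34016*(-1/12706) - 11260/(679*(-1/92)) = -17008/6353 - 11260/(-679/92) = -17008/6353 - 11260*(-92/679) = -17008/6353 + 1035920/679 = 6569651328/4313687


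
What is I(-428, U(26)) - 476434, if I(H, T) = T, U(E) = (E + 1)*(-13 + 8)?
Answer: -476569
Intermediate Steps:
U(E) = -5 - 5*E (U(E) = (1 + E)*(-5) = -5 - 5*E)
I(-428, U(26)) - 476434 = (-5 - 5*26) - 476434 = (-5 - 130) - 476434 = -135 - 476434 = -476569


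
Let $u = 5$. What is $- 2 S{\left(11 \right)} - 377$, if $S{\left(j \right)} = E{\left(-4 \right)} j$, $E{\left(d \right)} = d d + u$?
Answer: $-839$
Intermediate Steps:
$E{\left(d \right)} = 5 + d^{2}$ ($E{\left(d \right)} = d d + 5 = d^{2} + 5 = 5 + d^{2}$)
$S{\left(j \right)} = 21 j$ ($S{\left(j \right)} = \left(5 + \left(-4\right)^{2}\right) j = \left(5 + 16\right) j = 21 j$)
$- 2 S{\left(11 \right)} - 377 = - 2 \cdot 21 \cdot 11 - 377 = \left(-2\right) 231 - 377 = -462 - 377 = -839$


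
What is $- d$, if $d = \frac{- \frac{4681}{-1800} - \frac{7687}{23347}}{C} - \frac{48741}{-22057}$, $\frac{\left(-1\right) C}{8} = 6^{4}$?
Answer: $- \frac{3033555295468643}{1372925527372800} \approx -2.2096$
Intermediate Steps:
$C = -10368$ ($C = - 8 \cdot 6^{4} = \left(-8\right) 1296 = -10368$)
$d = \frac{3033555295468643}{1372925527372800}$ ($d = \frac{- \frac{4681}{-1800} - \frac{7687}{23347}}{-10368} - \frac{48741}{-22057} = \left(\left(-4681\right) \left(- \frac{1}{1800}\right) - \frac{7687}{23347}\right) \left(- \frac{1}{10368}\right) - - \frac{6963}{3151} = \left(\frac{4681}{1800} - \frac{7687}{23347}\right) \left(- \frac{1}{10368}\right) + \frac{6963}{3151} = \frac{95450707}{42024600} \left(- \frac{1}{10368}\right) + \frac{6963}{3151} = - \frac{95450707}{435711052800} + \frac{6963}{3151} = \frac{3033555295468643}{1372925527372800} \approx 2.2096$)
$- d = \left(-1\right) \frac{3033555295468643}{1372925527372800} = - \frac{3033555295468643}{1372925527372800}$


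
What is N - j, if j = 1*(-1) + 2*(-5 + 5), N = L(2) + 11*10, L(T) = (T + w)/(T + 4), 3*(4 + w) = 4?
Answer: 998/9 ≈ 110.89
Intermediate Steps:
w = -8/3 (w = -4 + (⅓)*4 = -4 + 4/3 = -8/3 ≈ -2.6667)
L(T) = (-8/3 + T)/(4 + T) (L(T) = (T - 8/3)/(T + 4) = (-8/3 + T)/(4 + T))
N = 989/9 (N = (-8/3 + 2)/(4 + 2) + 11*10 = -⅔/6 + 110 = (⅙)*(-⅔) + 110 = -⅑ + 110 = 989/9 ≈ 109.89)
j = -1 (j = -1 + 2*0 = -1 + 0 = -1)
N - j = 989/9 - 1*(-1) = 989/9 + 1 = 998/9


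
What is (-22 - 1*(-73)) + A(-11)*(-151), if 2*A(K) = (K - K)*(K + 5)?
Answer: 51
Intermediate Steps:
A(K) = 0 (A(K) = ((K - K)*(K + 5))/2 = (0*(5 + K))/2 = (½)*0 = 0)
(-22 - 1*(-73)) + A(-11)*(-151) = (-22 - 1*(-73)) + 0*(-151) = (-22 + 73) + 0 = 51 + 0 = 51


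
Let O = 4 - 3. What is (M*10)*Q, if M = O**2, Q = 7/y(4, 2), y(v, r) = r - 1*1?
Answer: 70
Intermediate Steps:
y(v, r) = -1 + r (y(v, r) = r - 1 = -1 + r)
O = 1
Q = 7 (Q = 7/(-1 + 2) = 7/1 = 7*1 = 7)
M = 1 (M = 1**2 = 1)
(M*10)*Q = (1*10)*7 = 10*7 = 70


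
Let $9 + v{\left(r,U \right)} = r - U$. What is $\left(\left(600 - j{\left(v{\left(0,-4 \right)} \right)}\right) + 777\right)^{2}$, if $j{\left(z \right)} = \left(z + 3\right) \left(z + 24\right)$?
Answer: $2002225$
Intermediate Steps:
$v{\left(r,U \right)} = -9 + r - U$ ($v{\left(r,U \right)} = -9 - \left(U - r\right) = -9 + r - U$)
$j{\left(z \right)} = \left(3 + z\right) \left(24 + z\right)$
$\left(\left(600 - j{\left(v{\left(0,-4 \right)} \right)}\right) + 777\right)^{2} = \left(\left(600 - \left(72 + \left(-9 + 0 - -4\right)^{2} + 27 \left(-9 + 0 - -4\right)\right)\right) + 777\right)^{2} = \left(\left(600 - \left(72 + \left(-9 + 0 + 4\right)^{2} + 27 \left(-9 + 0 + 4\right)\right)\right) + 777\right)^{2} = \left(\left(600 - \left(72 + \left(-5\right)^{2} + 27 \left(-5\right)\right)\right) + 777\right)^{2} = \left(\left(600 - \left(72 + 25 - 135\right)\right) + 777\right)^{2} = \left(\left(600 - -38\right) + 777\right)^{2} = \left(\left(600 + 38\right) + 777\right)^{2} = \left(638 + 777\right)^{2} = 1415^{2} = 2002225$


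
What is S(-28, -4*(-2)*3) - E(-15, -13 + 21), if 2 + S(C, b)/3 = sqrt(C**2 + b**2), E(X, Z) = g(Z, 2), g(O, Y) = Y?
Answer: -8 + 12*sqrt(85) ≈ 102.63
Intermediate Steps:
E(X, Z) = 2
S(C, b) = -6 + 3*sqrt(C**2 + b**2)
S(-28, -4*(-2)*3) - E(-15, -13 + 21) = (-6 + 3*sqrt((-28)**2 + (-4*(-2)*3)**2)) - 1*2 = (-6 + 3*sqrt(784 + (8*3)**2)) - 2 = (-6 + 3*sqrt(784 + 24**2)) - 2 = (-6 + 3*sqrt(784 + 576)) - 2 = (-6 + 3*sqrt(1360)) - 2 = (-6 + 3*(4*sqrt(85))) - 2 = (-6 + 12*sqrt(85)) - 2 = -8 + 12*sqrt(85)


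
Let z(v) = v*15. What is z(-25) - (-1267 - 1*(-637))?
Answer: 255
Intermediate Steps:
z(v) = 15*v
z(-25) - (-1267 - 1*(-637)) = 15*(-25) - (-1267 - 1*(-637)) = -375 - (-1267 + 637) = -375 - 1*(-630) = -375 + 630 = 255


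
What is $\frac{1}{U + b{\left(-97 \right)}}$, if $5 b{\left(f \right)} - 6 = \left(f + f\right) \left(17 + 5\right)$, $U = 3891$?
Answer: $\frac{5}{15193} \approx 0.0003291$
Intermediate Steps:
$b{\left(f \right)} = \frac{6}{5} + \frac{44 f}{5}$ ($b{\left(f \right)} = \frac{6}{5} + \frac{\left(f + f\right) \left(17 + 5\right)}{5} = \frac{6}{5} + \frac{2 f 22}{5} = \frac{6}{5} + \frac{44 f}{5}$)
$\frac{1}{U + b{\left(-97 \right)}} = \frac{1}{3891 + \left(\frac{6}{5} + \frac{44}{5} \left(-97\right)\right)} = \frac{1}{3891 + \left(\frac{6}{5} - \frac{4268}{5}\right)} = \frac{1}{3891 - \frac{4262}{5}} = \frac{1}{\frac{15193}{5}} = \frac{5}{15193}$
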